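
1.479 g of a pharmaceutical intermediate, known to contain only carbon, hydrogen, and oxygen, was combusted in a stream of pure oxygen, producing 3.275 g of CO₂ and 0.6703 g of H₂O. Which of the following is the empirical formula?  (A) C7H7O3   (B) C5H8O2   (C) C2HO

(A) C7H7O3

mol C = 3.275 g CO₂ ÷ 44.009 g/mol = 0.074417 mol
mol H = 2 × 0.6703 g H₂O ÷ 18.015 g/mol = 0.074416 mol
mass O = 1.479 − (0.89382 + 0.075011) = 0.51017 g → mol O = 0.51017 ÷ 15.999 = 0.031888 mol
Divide by the smallest (0.031888 mol): C 2.334, H 2.334, O 1.000
Multiplying each by 3 gives whole numbers: C 7.00, H 7.00, O 3.00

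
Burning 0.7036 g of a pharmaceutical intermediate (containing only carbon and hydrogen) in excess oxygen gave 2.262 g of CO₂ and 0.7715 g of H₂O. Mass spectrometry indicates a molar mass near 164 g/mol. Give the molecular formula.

C12H20

mol C = 2.262 g CO₂ ÷ 44.009 g/mol = 0.051399 mol
mol H = 2 × 0.7715 g H₂O ÷ 18.015 g/mol = 0.085651 mol
Divide by the smallest (0.051399 mol): C 1.000, H 1.666
Multiplying each by 3 gives whole numbers: C 3.00, H 5.00
Empirical formula: C3H5
Empirical-formula mass = 41.07 g/mol; 164 ÷ 41.07 ≈ 4, so the molecular formula is C12H20.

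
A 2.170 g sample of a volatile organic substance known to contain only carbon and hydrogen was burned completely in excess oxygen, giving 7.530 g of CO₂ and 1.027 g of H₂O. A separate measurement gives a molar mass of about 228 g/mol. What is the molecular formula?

C18H12

mol C = 7.530 g CO₂ ÷ 44.009 g/mol = 0.17110 mol
mol H = 2 × 1.027 g H₂O ÷ 18.015 g/mol = 0.11402 mol
Divide by the smallest (0.11402 mol): C 1.501, H 1.000
Multiplying each by 2 gives whole numbers: C 3.00, H 2.00
Empirical formula: C3H2
Empirical-formula mass = 38.05 g/mol; 228 ÷ 38.05 ≈ 6, so the molecular formula is C18H12.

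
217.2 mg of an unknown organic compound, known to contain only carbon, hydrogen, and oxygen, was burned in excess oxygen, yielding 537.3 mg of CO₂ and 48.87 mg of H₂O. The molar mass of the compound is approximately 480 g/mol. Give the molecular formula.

C27H12O9

mol C = 0.5373 g CO₂ ÷ 44.009 g/mol = 0.012209 mol
mol H = 2 × 0.04887 g H₂O ÷ 18.015 g/mol = 0.0054255 mol
mass O = 0.2172 − (0.14664 + 0.0054689) = 0.065090 g → mol O = 0.065090 ÷ 15.999 = 0.0040684 mol
Divide by the smallest (0.0040684 mol): C 3.001, H 1.334, O 1.000
Multiplying each by 3 gives whole numbers: C 9.00, H 4.00, O 3.00
Empirical formula: C9H4O3
Empirical-formula mass = 160.13 g/mol; 480 ÷ 160.13 ≈ 3, so the molecular formula is C27H12O9.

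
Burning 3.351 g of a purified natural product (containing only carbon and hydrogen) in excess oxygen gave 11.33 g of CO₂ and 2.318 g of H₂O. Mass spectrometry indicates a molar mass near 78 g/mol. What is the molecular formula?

C6H6

mol C = 11.33 g CO₂ ÷ 44.009 g/mol = 0.25745 mol
mol H = 2 × 2.318 g H₂O ÷ 18.015 g/mol = 0.25734 mol
Divide by the smallest (0.25734 mol): C 1.000, H 1.000
Empirical formula: CH
Empirical-formula mass = 13.02 g/mol; 78 ÷ 13.02 ≈ 6, so the molecular formula is C6H6.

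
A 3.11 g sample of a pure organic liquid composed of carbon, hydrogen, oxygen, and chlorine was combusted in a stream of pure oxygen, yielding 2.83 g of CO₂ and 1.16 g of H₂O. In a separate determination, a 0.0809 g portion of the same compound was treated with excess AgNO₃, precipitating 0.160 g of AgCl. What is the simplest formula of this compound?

mol C = 2.83 g CO₂ ÷ 44.009 g/mol = 0.06431 mol
mol H = 2 × 1.16 g H₂O ÷ 18.015 g/mol = 0.1288 mol
From the AgCl data: mol Cl per gram of compound = (0.160 ÷ 143.318) ÷ 0.0809 = 0.01380 mol/g, so in the 3.11 g combustion sample mol Cl = 0.04292 mol
mass O = 3.11 − (0.7724 + 0.1298 + 1.521) = 0.6864 g → mol O = 0.6864 ÷ 15.999 = 0.04290 mol
Divide by the smallest (0.04290 mol): C 1.499, H 3.002, Cl 1.000, O 1.000
Multiplying each by 2 gives whole numbers: C 3.00, H 6.00, Cl 2.00, O 2.00

C3H6Cl2O2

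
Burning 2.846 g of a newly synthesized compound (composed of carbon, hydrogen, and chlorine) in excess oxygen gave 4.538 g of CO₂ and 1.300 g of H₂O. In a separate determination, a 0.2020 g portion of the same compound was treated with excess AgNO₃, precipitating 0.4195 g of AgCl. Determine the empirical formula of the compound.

C5H7Cl2

mol C = 4.538 g CO₂ ÷ 44.009 g/mol = 0.10312 mol
mol H = 2 × 1.300 g H₂O ÷ 18.015 g/mol = 0.14432 mol
From the AgCl data: mol Cl per gram of compound = (0.4195 ÷ 143.318) ÷ 0.2020 = 0.014490 mol/g, so in the 2.846 g combustion sample mol Cl = 0.041240 mol
Divide by the smallest (0.041240 mol): C 2.500, H 3.500, Cl 1.000
Multiplying each by 2 gives whole numbers: C 5.00, H 7.00, Cl 2.00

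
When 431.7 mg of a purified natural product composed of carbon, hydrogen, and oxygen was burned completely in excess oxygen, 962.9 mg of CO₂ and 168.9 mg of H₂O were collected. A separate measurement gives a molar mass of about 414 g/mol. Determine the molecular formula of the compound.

mol C = 0.9629 g CO₂ ÷ 44.009 g/mol = 0.021880 mol
mol H = 2 × 0.1689 g H₂O ÷ 18.015 g/mol = 0.018751 mol
mass O = 0.4317 − (0.26280 + 0.018901) = 0.15000 g → mol O = 0.15000 ÷ 15.999 = 0.0093758 mol
Divide by the smallest (0.0093758 mol): C 2.334, H 2.000, O 1.000
Multiplying each by 3 gives whole numbers: C 7.00, H 6.00, O 3.00
Empirical formula: C7H6O3
Empirical-formula mass = 138.12 g/mol; 414 ÷ 138.12 ≈ 3, so the molecular formula is C21H18O9.

C21H18O9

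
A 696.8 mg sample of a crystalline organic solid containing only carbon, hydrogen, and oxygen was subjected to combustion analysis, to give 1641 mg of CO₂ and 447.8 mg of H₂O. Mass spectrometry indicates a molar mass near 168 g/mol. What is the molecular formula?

mol C = 1.641 g CO₂ ÷ 44.009 g/mol = 0.037288 mol
mol H = 2 × 0.4478 g H₂O ÷ 18.015 g/mol = 0.049714 mol
mass O = 0.6968 − (0.44786 + 0.050112) = 0.19882 g → mol O = 0.19882 ÷ 15.999 = 0.012427 mol
Divide by the smallest (0.012427 mol): C 3.000, H 4.000, O 1.000
Empirical formula: C3H4O
Empirical-formula mass = 56.06 g/mol; 168 ÷ 56.06 ≈ 3, so the molecular formula is C9H12O3.

C9H12O3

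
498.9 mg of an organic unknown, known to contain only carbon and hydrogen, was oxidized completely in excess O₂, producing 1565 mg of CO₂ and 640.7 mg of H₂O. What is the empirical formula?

mol C = 1.565 g CO₂ ÷ 44.009 g/mol = 0.035561 mol
mol H = 2 × 0.6407 g H₂O ÷ 18.015 g/mol = 0.071130 mol
Divide by the smallest (0.035561 mol): C 1.000, H 2.000

CH2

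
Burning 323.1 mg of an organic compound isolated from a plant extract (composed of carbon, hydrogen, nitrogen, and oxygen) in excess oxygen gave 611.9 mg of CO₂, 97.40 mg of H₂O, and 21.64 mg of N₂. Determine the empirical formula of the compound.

mol C = 0.6119 g CO₂ ÷ 44.009 g/mol = 0.013904 mol
mol H = 2 × 0.09740 g H₂O ÷ 18.015 g/mol = 0.010813 mol
mol N = 2 × 0.02164 g N₂ ÷ 28.014 g/mol = 0.0015449 mol
mass O = 0.3231 − (0.16700 + 0.010900 + 0.021640) = 0.12356 g → mol O = 0.12356 ÷ 15.999 = 0.0077230 mol
Divide by the smallest (0.0015449 mol): C 9.000, H 6.999, N 1.000, O 4.999

C9H7NO5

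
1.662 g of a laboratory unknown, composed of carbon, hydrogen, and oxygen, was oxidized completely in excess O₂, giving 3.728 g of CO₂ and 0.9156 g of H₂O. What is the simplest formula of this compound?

mol C = 3.728 g CO₂ ÷ 44.009 g/mol = 0.084710 mol
mol H = 2 × 0.9156 g H₂O ÷ 18.015 g/mol = 0.10165 mol
mass O = 1.662 − (1.0175 + 0.10246) = 0.54209 g → mol O = 0.54209 ÷ 15.999 = 0.033883 mol
Divide by the smallest (0.033883 mol): C 2.500, H 3.000, O 1.000
Multiplying each by 2 gives whole numbers: C 5.00, H 6.00, O 2.00

C5H6O2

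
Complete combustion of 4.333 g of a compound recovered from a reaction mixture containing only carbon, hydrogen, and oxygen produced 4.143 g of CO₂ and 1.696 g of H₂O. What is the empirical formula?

mol C = 4.143 g CO₂ ÷ 44.009 g/mol = 0.094140 mol
mol H = 2 × 1.696 g H₂O ÷ 18.015 g/mol = 0.18829 mol
mass O = 4.333 − (1.1307 + 0.18979) = 3.0125 g → mol O = 3.0125 ÷ 15.999 = 0.18829 mol
Divide by the smallest (0.094140 mol): C 1.000, H 2.000, O 2.000

CH2O2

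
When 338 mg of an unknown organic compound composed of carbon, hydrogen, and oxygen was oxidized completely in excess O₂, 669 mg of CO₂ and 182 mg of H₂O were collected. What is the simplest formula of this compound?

mol C = 0.669 g CO₂ ÷ 44.009 g/mol = 0.01520 mol
mol H = 2 × 0.182 g H₂O ÷ 18.015 g/mol = 0.02021 mol
mass O = 0.338 − (0.1826 + 0.02037) = 0.1350 g → mol O = 0.1350 ÷ 15.999 = 0.008441 mol
Divide by the smallest (0.008441 mol): C 1.801, H 2.394, O 1.000
Multiplying each by 5 gives whole numbers: C 9.00, H 11.97, O 5.00

C9H12O5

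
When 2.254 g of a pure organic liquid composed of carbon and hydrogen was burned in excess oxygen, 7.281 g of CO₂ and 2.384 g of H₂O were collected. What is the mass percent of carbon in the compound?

88.16%

mol C = 7.281 g CO₂ ÷ 44.009 g/mol = 0.16544 mol
mol H = 2 × 2.384 g H₂O ÷ 18.015 g/mol = 0.26467 mol
mass % C = 1.9871 g ÷ 2.254 g × 100%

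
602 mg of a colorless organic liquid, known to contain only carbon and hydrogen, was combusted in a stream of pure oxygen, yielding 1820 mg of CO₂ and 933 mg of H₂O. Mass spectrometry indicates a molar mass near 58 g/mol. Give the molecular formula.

mol C = 1.82 g CO₂ ÷ 44.009 g/mol = 0.04136 mol
mol H = 2 × 0.933 g H₂O ÷ 18.015 g/mol = 0.1036 mol
Divide by the smallest (0.04136 mol): C 1.000, H 2.505
Multiplying each by 2 gives whole numbers: C 2.00, H 5.01
Empirical formula: C2H5
Empirical-formula mass = 29.06 g/mol; 58 ÷ 29.06 ≈ 2, so the molecular formula is C4H10.

C4H10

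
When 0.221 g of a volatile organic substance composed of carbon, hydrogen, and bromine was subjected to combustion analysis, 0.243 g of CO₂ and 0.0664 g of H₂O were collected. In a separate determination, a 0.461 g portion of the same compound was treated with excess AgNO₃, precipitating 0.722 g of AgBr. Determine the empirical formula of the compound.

mol C = 0.243 g CO₂ ÷ 44.009 g/mol = 0.005522 mol
mol H = 2 × 0.0664 g H₂O ÷ 18.015 g/mol = 0.007372 mol
From the AgBr data: mol Br per gram of compound = (0.722 ÷ 187.772) ÷ 0.461 = 0.008341 mol/g, so in the 0.221 g combustion sample mol Br = 0.001843 mol
Divide by the smallest (0.001843 mol): C 2.995, H 3.999, Br 1.000

C3H4Br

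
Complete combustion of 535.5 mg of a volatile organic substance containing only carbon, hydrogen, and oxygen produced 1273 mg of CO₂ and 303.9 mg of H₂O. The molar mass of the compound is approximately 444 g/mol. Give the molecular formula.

C24H28O8

mol C = 1.273 g CO₂ ÷ 44.009 g/mol = 0.028926 mol
mol H = 2 × 0.3039 g H₂O ÷ 18.015 g/mol = 0.033739 mol
mass O = 0.5355 − (0.34743 + 0.034008) = 0.15406 g → mol O = 0.15406 ÷ 15.999 = 0.0096295 mol
Divide by the smallest (0.0096295 mol): C 3.004, H 3.504, O 1.000
Multiplying each by 2 gives whole numbers: C 6.01, H 7.01, O 2.00
Empirical formula: C6H7O2
Empirical-formula mass = 111.12 g/mol; 444 ÷ 111.12 ≈ 4, so the molecular formula is C24H28O8.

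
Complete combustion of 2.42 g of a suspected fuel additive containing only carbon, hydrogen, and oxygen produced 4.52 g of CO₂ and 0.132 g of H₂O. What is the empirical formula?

mol C = 4.52 g CO₂ ÷ 44.009 g/mol = 0.1027 mol
mol H = 2 × 0.132 g H₂O ÷ 18.015 g/mol = 0.01465 mol
mass O = 2.42 − (1.234 + 0.01477) = 1.172 g → mol O = 1.172 ÷ 15.999 = 0.07323 mol
Divide by the smallest (0.01465 mol): C 7.009, H 1.000, O 4.997

C7HO5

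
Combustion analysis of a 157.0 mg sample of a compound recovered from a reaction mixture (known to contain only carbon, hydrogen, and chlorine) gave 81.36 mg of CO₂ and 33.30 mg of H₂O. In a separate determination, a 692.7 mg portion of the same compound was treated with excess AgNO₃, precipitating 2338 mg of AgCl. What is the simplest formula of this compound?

mol C = 0.08136 g CO₂ ÷ 44.009 g/mol = 0.0018487 mol
mol H = 2 × 0.03330 g H₂O ÷ 18.015 g/mol = 0.0036969 mol
From the AgCl data: mol Cl per gram of compound = (2.338 ÷ 143.318) ÷ 0.6927 = 0.023550 mol/g, so in the 0.1570 g combustion sample mol Cl = 0.0036974 mol
Divide by the smallest (0.0018487 mol): C 1.000, H 2.000, Cl 2.000

CH2Cl2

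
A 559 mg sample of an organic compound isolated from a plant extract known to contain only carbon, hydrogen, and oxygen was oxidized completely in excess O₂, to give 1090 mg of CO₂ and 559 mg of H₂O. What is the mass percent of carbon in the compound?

mol C = 1.09 g CO₂ ÷ 44.009 g/mol = 0.02477 mol
mol H = 2 × 0.559 g H₂O ÷ 18.015 g/mol = 0.06206 mol
mass O = 0.559 − (0.2975 + 0.06256) = 0.1990 g → mol O = 0.1990 ÷ 15.999 = 0.01244 mol
mass % C = 0.2975 g ÷ 0.559 g × 100%

53.2%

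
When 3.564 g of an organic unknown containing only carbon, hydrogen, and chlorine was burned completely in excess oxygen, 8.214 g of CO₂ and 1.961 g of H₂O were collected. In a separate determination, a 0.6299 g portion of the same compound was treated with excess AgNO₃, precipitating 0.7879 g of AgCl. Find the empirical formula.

C6H7Cl

mol C = 8.214 g CO₂ ÷ 44.009 g/mol = 0.18664 mol
mol H = 2 × 1.961 g H₂O ÷ 18.015 g/mol = 0.21771 mol
From the AgCl data: mol Cl per gram of compound = (0.7879 ÷ 143.318) ÷ 0.6299 = 0.0087277 mol/g, so in the 3.564 g combustion sample mol Cl = 0.031105 mol
Divide by the smallest (0.031105 mol): C 6.000, H 6.999, Cl 1.000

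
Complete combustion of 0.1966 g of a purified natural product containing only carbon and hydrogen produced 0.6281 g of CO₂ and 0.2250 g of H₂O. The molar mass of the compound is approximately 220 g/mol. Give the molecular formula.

mol C = 0.6281 g CO₂ ÷ 44.009 g/mol = 0.014272 mol
mol H = 2 × 0.2250 g H₂O ÷ 18.015 g/mol = 0.024979 mol
Divide by the smallest (0.014272 mol): C 1.000, H 1.750
Multiplying each by 4 gives whole numbers: C 4.00, H 7.00
Empirical formula: C4H7
Empirical-formula mass = 55.10 g/mol; 220 ÷ 55.10 ≈ 4, so the molecular formula is C16H28.

C16H28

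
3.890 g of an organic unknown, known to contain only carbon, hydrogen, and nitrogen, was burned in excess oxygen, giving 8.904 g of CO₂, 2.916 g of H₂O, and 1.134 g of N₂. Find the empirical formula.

C5H8N2

mol C = 8.904 g CO₂ ÷ 44.009 g/mol = 0.20232 mol
mol H = 2 × 2.916 g H₂O ÷ 18.015 g/mol = 0.32373 mol
mol N = 2 × 1.134 g N₂ ÷ 28.014 g/mol = 0.080960 mol
Divide by the smallest (0.080960 mol): C 2.499, H 3.999, N 1.000
Multiplying each by 2 gives whole numbers: C 5.00, H 8.00, N 2.00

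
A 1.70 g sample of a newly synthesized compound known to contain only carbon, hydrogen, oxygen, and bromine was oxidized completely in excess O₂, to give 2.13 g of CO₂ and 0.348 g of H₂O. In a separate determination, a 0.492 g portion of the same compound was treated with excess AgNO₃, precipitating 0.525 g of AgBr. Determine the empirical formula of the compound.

mol C = 2.13 g CO₂ ÷ 44.009 g/mol = 0.04840 mol
mol H = 2 × 0.348 g H₂O ÷ 18.015 g/mol = 0.03863 mol
From the AgBr data: mol Br per gram of compound = (0.525 ÷ 187.772) ÷ 0.492 = 0.005683 mol/g, so in the 1.70 g combustion sample mol Br = 0.009661 mol
mass O = 1.70 − (0.5813 + 0.03894 + 0.7719) = 0.3078 g → mol O = 0.3078 ÷ 15.999 = 0.01924 mol
Divide by the smallest (0.009661 mol): C 5.010, H 3.999, Br 1.000, O 1.991

C5H4BrO2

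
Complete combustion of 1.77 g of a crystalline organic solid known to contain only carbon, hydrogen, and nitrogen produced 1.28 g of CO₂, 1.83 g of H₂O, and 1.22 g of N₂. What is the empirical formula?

CH7N3

mol C = 1.28 g CO₂ ÷ 44.009 g/mol = 0.02908 mol
mol H = 2 × 1.83 g H₂O ÷ 18.015 g/mol = 0.2032 mol
mol N = 2 × 1.22 g N₂ ÷ 28.014 g/mol = 0.08710 mol
Divide by the smallest (0.02908 mol): C 1.000, H 6.985, N 2.995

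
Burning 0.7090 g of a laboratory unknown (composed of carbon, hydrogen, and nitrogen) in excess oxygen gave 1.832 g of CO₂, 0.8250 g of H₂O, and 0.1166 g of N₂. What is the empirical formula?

mol C = 1.832 g CO₂ ÷ 44.009 g/mol = 0.041628 mol
mol H = 2 × 0.8250 g H₂O ÷ 18.015 g/mol = 0.091590 mol
mol N = 2 × 0.1166 g N₂ ÷ 28.014 g/mol = 0.0083244 mol
Divide by the smallest (0.0083244 mol): C 5.001, H 11.003, N 1.000

C5H11N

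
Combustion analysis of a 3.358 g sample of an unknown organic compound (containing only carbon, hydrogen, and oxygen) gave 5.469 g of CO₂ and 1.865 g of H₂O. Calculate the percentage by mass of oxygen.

mol C = 5.469 g CO₂ ÷ 44.009 g/mol = 0.12427 mol
mol H = 2 × 1.865 g H₂O ÷ 18.015 g/mol = 0.20705 mol
mass O = 3.358 − (1.4926 + 0.20871) = 1.6567 g → mol O = 1.6567 ÷ 15.999 = 0.10355 mol
mass % O = 1.6567 g ÷ 3.358 g × 100%

49.34%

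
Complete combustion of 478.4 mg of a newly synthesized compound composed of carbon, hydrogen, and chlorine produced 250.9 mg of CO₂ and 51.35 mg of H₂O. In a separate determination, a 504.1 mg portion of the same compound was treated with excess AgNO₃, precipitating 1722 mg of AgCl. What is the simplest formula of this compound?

mol C = 0.2509 g CO₂ ÷ 44.009 g/mol = 0.0057011 mol
mol H = 2 × 0.05135 g H₂O ÷ 18.015 g/mol = 0.0057008 mol
From the AgCl data: mol Cl per gram of compound = (1.722 ÷ 143.318) ÷ 0.5041 = 0.023835 mol/g, so in the 0.4784 g combustion sample mol Cl = 0.011403 mol
Divide by the smallest (0.0057008 mol): C 1.000, H 1.000, Cl 2.000

CHCl2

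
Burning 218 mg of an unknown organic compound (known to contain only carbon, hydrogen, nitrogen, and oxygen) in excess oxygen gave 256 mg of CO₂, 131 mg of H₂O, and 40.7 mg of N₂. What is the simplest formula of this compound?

C2H5NO2

mol C = 0.256 g CO₂ ÷ 44.009 g/mol = 0.005817 mol
mol H = 2 × 0.131 g H₂O ÷ 18.015 g/mol = 0.01454 mol
mol N = 2 × 0.0407 g N₂ ÷ 28.014 g/mol = 0.002906 mol
mass O = 0.218 − (0.06987 + 0.01466 + 0.04070) = 0.09277 g → mol O = 0.09277 ÷ 15.999 = 0.005799 mol
Divide by the smallest (0.002906 mol): C 2.002, H 5.005, N 1.000, O 1.996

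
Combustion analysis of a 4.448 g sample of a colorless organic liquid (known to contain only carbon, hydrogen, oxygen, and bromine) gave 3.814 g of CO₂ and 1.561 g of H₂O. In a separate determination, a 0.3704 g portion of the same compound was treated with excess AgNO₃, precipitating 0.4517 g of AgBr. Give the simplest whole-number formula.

mol C = 3.814 g CO₂ ÷ 44.009 g/mol = 0.086664 mol
mol H = 2 × 1.561 g H₂O ÷ 18.015 g/mol = 0.17330 mol
From the AgBr data: mol Br per gram of compound = (0.4517 ÷ 187.772) ÷ 0.3704 = 0.0064945 mol/g, so in the 4.448 g combustion sample mol Br = 0.028888 mol
mass O = 4.448 − (1.0409 + 0.17469 + 2.3082) = 0.92415 g → mol O = 0.92415 ÷ 15.999 = 0.057763 mol
Divide by the smallest (0.028888 mol): C 3.000, H 5.999, Br 1.000, O 2.000

C3H6BrO2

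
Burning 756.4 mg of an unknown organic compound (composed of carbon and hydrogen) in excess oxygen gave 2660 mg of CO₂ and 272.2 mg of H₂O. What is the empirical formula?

mol C = 2.660 g CO₂ ÷ 44.009 g/mol = 0.060442 mol
mol H = 2 × 0.2722 g H₂O ÷ 18.015 g/mol = 0.030219 mol
Divide by the smallest (0.030219 mol): C 2.000, H 1.000

C2H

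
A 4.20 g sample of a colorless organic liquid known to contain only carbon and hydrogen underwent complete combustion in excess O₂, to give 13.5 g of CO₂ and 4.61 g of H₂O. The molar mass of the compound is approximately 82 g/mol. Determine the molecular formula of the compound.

C6H10

mol C = 13.5 g CO₂ ÷ 44.009 g/mol = 0.3068 mol
mol H = 2 × 4.61 g H₂O ÷ 18.015 g/mol = 0.5118 mol
Divide by the smallest (0.3068 mol): C 1.000, H 1.668
Multiplying each by 3 gives whole numbers: C 3.00, H 5.01
Empirical formula: C3H5
Empirical-formula mass = 41.07 g/mol; 82 ÷ 41.07 ≈ 2, so the molecular formula is C6H10.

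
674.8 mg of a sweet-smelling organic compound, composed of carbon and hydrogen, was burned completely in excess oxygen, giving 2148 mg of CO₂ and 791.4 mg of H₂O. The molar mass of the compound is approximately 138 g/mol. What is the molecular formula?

mol C = 2.148 g CO₂ ÷ 44.009 g/mol = 0.048808 mol
mol H = 2 × 0.7914 g H₂O ÷ 18.015 g/mol = 0.087860 mol
Divide by the smallest (0.048808 mol): C 1.000, H 1.800
Multiplying each by 5 gives whole numbers: C 5.00, H 9.00
Empirical formula: C5H9
Empirical-formula mass = 69.13 g/mol; 138 ÷ 69.13 ≈ 2, so the molecular formula is C10H18.

C10H18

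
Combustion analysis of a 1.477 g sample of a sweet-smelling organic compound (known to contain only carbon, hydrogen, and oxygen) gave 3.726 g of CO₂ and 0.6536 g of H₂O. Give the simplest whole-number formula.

mol C = 3.726 g CO₂ ÷ 44.009 g/mol = 0.084665 mol
mol H = 2 × 0.6536 g H₂O ÷ 18.015 g/mol = 0.072562 mol
mass O = 1.477 − (1.0169 + 0.073142) = 0.38695 g → mol O = 0.38695 ÷ 15.999 = 0.024186 mol
Divide by the smallest (0.024186 mol): C 3.501, H 3.000, O 1.000
Multiplying each by 2 gives whole numbers: C 7.00, H 6.00, O 2.00

C7H6O2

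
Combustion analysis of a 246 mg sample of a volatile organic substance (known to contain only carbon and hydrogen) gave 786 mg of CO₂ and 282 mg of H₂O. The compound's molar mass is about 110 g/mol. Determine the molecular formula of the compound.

mol C = 0.786 g CO₂ ÷ 44.009 g/mol = 0.01786 mol
mol H = 2 × 0.282 g H₂O ÷ 18.015 g/mol = 0.03131 mol
Divide by the smallest (0.01786 mol): C 1.000, H 1.753
Multiplying each by 4 gives whole numbers: C 4.00, H 7.01
Empirical formula: C4H7
Empirical-formula mass = 55.10 g/mol; 110 ÷ 55.10 ≈ 2, so the molecular formula is C8H14.

C8H14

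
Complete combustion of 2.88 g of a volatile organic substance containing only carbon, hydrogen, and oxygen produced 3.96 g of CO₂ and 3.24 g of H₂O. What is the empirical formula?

CH4O

mol C = 3.96 g CO₂ ÷ 44.009 g/mol = 0.08998 mol
mol H = 2 × 3.24 g H₂O ÷ 18.015 g/mol = 0.3597 mol
mass O = 2.88 − (1.081 + 0.3626) = 1.437 g → mol O = 1.437 ÷ 15.999 = 0.08980 mol
Divide by the smallest (0.08980 mol): C 1.002, H 4.006, O 1.000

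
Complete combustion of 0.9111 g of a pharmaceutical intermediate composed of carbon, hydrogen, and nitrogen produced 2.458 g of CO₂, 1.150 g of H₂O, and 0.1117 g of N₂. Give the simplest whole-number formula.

C7H16N

mol C = 2.458 g CO₂ ÷ 44.009 g/mol = 0.055852 mol
mol H = 2 × 1.150 g H₂O ÷ 18.015 g/mol = 0.12767 mol
mol N = 2 × 0.1117 g N₂ ÷ 28.014 g/mol = 0.0079746 mol
Divide by the smallest (0.0079746 mol): C 7.004, H 16.010, N 1.000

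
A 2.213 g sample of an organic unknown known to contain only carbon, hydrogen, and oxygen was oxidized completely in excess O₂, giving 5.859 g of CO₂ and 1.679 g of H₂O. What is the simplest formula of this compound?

C5H7O

mol C = 5.859 g CO₂ ÷ 44.009 g/mol = 0.13313 mol
mol H = 2 × 1.679 g H₂O ÷ 18.015 g/mol = 0.18640 mol
mass O = 2.213 − (1.5990 + 0.18789) = 0.42606 g → mol O = 0.42606 ÷ 15.999 = 0.026631 mol
Divide by the smallest (0.026631 mol): C 4.999, H 6.999, O 1.000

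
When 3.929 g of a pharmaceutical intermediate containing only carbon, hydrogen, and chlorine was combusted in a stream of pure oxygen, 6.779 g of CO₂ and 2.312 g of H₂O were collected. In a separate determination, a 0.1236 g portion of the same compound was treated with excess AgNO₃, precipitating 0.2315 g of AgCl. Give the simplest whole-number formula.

mol C = 6.779 g CO₂ ÷ 44.009 g/mol = 0.15404 mol
mol H = 2 × 2.312 g H₂O ÷ 18.015 g/mol = 0.25667 mol
From the AgCl data: mol Cl per gram of compound = (0.2315 ÷ 143.318) ÷ 0.1236 = 0.013069 mol/g, so in the 3.929 g combustion sample mol Cl = 0.051347 mol
Divide by the smallest (0.051347 mol): C 3.000, H 4.999, Cl 1.000

C3H5Cl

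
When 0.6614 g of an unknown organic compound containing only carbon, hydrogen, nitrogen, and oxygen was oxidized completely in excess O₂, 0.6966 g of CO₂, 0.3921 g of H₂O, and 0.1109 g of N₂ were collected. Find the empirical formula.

mol C = 0.6966 g CO₂ ÷ 44.009 g/mol = 0.015829 mol
mol H = 2 × 0.3921 g H₂O ÷ 18.015 g/mol = 0.043530 mol
mol N = 2 × 0.1109 g N₂ ÷ 28.014 g/mol = 0.0079175 mol
mass O = 0.6614 − (0.19012 + 0.043879 + 0.11090) = 0.31650 g → mol O = 0.31650 ÷ 15.999 = 0.019783 mol
Divide by the smallest (0.0079175 mol): C 1.999, H 5.498, N 1.000, O 2.499
Multiplying each by 2 gives whole numbers: C 4.00, H 11.00, N 2.00, O 5.00

C4H11N2O5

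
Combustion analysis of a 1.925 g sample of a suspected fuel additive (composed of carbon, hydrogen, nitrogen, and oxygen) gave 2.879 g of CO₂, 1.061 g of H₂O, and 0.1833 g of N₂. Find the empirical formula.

mol C = 2.879 g CO₂ ÷ 44.009 g/mol = 0.065418 mol
mol H = 2 × 1.061 g H₂O ÷ 18.015 g/mol = 0.11779 mol
mol N = 2 × 0.1833 g N₂ ÷ 28.014 g/mol = 0.013086 mol
mass O = 1.925 − (0.78574 + 0.11873 + 0.18330) = 0.83723 g → mol O = 0.83723 ÷ 15.999 = 0.052330 mol
Divide by the smallest (0.013086 mol): C 4.999, H 9.001, N 1.000, O 3.999

C5H9NO4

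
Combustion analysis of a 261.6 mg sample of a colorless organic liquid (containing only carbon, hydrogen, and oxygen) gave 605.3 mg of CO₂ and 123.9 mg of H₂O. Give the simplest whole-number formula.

mol C = 0.6053 g CO₂ ÷ 44.009 g/mol = 0.013754 mol
mol H = 2 × 0.1239 g H₂O ÷ 18.015 g/mol = 0.013755 mol
mass O = 0.2616 − (0.16520 + 0.013865) = 0.082535 g → mol O = 0.082535 ÷ 15.999 = 0.0051588 mol
Divide by the smallest (0.0051588 mol): C 2.666, H 2.666, O 1.000
Multiplying each by 3 gives whole numbers: C 8.00, H 8.00, O 3.00

C8H8O3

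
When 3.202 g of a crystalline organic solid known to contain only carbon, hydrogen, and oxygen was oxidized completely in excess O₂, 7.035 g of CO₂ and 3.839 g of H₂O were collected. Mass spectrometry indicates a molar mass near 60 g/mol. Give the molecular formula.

C3H8O

mol C = 7.035 g CO₂ ÷ 44.009 g/mol = 0.15985 mol
mol H = 2 × 3.839 g H₂O ÷ 18.015 g/mol = 0.42620 mol
mass O = 3.202 − (1.9200 + 0.42961) = 0.85239 g → mol O = 0.85239 ÷ 15.999 = 0.053278 mol
Divide by the smallest (0.053278 mol): C 3.000, H 8.000, O 1.000
Empirical formula: C3H8O
Empirical-formula mass = 60.10 g/mol; 60 ÷ 60.10 ≈ 1, so the molecular formula is C3H8O.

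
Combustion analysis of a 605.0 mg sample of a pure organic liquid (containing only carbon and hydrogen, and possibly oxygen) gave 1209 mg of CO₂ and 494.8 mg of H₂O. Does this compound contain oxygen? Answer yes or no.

yes

mol C = 1.209 g CO₂ ÷ 44.009 g/mol = 0.027472 mol
mol H = 2 × 0.4948 g H₂O ÷ 18.015 g/mol = 0.054932 mol
C and H account for only 0.38533 g of the 0.6050 g sample; the remaining 0.21967 g must be oxygen.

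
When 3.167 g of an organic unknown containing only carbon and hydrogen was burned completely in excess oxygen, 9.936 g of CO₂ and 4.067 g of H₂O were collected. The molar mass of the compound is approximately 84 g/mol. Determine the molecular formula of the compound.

C6H12

mol C = 9.936 g CO₂ ÷ 44.009 g/mol = 0.22577 mol
mol H = 2 × 4.067 g H₂O ÷ 18.015 g/mol = 0.45151 mol
Divide by the smallest (0.22577 mol): C 1.000, H 2.000
Empirical formula: CH2
Empirical-formula mass = 14.03 g/mol; 84 ÷ 14.03 ≈ 6, so the molecular formula is C6H12.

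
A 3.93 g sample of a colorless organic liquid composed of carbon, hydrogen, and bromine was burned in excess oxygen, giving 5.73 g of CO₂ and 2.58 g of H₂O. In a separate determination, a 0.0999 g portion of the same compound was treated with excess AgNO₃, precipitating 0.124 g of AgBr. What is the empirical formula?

mol C = 5.73 g CO₂ ÷ 44.009 g/mol = 0.1302 mol
mol H = 2 × 2.58 g H₂O ÷ 18.015 g/mol = 0.2864 mol
From the AgBr data: mol Br per gram of compound = (0.124 ÷ 187.772) ÷ 0.0999 = 0.006610 mol/g, so in the 3.93 g combustion sample mol Br = 0.02598 mol
Divide by the smallest (0.02598 mol): C 5.012, H 11.025, Br 1.000

C5H11Br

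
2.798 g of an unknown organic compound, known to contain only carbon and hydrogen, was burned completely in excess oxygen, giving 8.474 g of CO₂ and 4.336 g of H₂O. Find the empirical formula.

C2H5

mol C = 8.474 g CO₂ ÷ 44.009 g/mol = 0.19255 mol
mol H = 2 × 4.336 g H₂O ÷ 18.015 g/mol = 0.48138 mol
Divide by the smallest (0.19255 mol): C 1.000, H 2.500
Multiplying each by 2 gives whole numbers: C 2.00, H 5.00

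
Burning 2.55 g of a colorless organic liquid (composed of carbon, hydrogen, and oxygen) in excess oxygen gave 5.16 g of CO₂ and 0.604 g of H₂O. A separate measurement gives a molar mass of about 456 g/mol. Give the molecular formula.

mol C = 5.16 g CO₂ ÷ 44.009 g/mol = 0.1172 mol
mol H = 2 × 0.604 g H₂O ÷ 18.015 g/mol = 0.06706 mol
mass O = 2.55 − (1.408 + 0.06759) = 1.074 g → mol O = 1.074 ÷ 15.999 = 0.06714 mol
Divide by the smallest (0.06706 mol): C 1.749, H 1.000, O 1.001
Multiplying each by 4 gives whole numbers: C 6.99, H 4.00, O 4.00
Empirical formula: C7H4O4
Empirical-formula mass = 152.10 g/mol; 456 ÷ 152.10 ≈ 3, so the molecular formula is C21H12O12.

C21H12O12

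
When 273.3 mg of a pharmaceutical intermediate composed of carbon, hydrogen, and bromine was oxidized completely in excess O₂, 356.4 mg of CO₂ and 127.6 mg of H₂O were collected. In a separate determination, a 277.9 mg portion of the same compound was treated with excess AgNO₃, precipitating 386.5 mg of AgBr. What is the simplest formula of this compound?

C4H7Br

mol C = 0.3564 g CO₂ ÷ 44.009 g/mol = 0.0080983 mol
mol H = 2 × 0.1276 g H₂O ÷ 18.015 g/mol = 0.014166 mol
From the AgBr data: mol Br per gram of compound = (0.3865 ÷ 187.772) ÷ 0.2779 = 0.0074068 mol/g, so in the 0.2733 g combustion sample mol Br = 0.0020243 mol
Divide by the smallest (0.0020243 mol): C 4.001, H 6.998, Br 1.000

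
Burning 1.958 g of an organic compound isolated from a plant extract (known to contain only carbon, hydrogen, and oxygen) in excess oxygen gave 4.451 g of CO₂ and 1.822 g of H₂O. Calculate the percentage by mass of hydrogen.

mol C = 4.451 g CO₂ ÷ 44.009 g/mol = 0.10114 mol
mol H = 2 × 1.822 g H₂O ÷ 18.015 g/mol = 0.20228 mol
mass O = 1.958 − (1.2148 + 0.20389) = 0.53933 g → mol O = 0.53933 ÷ 15.999 = 0.033710 mol
mass % H = 0.20389 g ÷ 1.958 g × 100%

10.41%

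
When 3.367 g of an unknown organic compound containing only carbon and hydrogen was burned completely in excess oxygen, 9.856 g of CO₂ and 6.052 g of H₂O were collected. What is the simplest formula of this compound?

mol C = 9.856 g CO₂ ÷ 44.009 g/mol = 0.22395 mol
mol H = 2 × 6.052 g H₂O ÷ 18.015 g/mol = 0.67188 mol
Divide by the smallest (0.22395 mol): C 1.000, H 3.000

CH3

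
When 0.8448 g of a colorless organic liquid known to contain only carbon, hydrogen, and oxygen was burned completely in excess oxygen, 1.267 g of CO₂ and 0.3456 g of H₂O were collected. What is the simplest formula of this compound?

mol C = 1.267 g CO₂ ÷ 44.009 g/mol = 0.028790 mol
mol H = 2 × 0.3456 g H₂O ÷ 18.015 g/mol = 0.038368 mol
mass O = 0.8448 − (0.34579 + 0.038675) = 0.46033 g → mol O = 0.46033 ÷ 15.999 = 0.028773 mol
Divide by the smallest (0.028773 mol): C 1.001, H 1.333, O 1.000
Multiplying each by 3 gives whole numbers: C 3.00, H 4.00, O 3.00

C3H4O3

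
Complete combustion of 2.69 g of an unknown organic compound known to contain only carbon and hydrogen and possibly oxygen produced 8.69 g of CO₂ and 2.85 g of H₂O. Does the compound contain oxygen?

no

mol C = 8.69 g CO₂ ÷ 44.009 g/mol = 0.1975 mol
mol H = 2 × 2.85 g H₂O ÷ 18.015 g/mol = 0.3164 mol
C and H together account for 2.691 g — essentially the entire 2.69 g sample — so the compound contains no oxygen.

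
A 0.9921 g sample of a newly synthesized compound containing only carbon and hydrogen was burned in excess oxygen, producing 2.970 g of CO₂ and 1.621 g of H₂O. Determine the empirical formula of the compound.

mol C = 2.970 g CO₂ ÷ 44.009 g/mol = 0.067486 mol
mol H = 2 × 1.621 g H₂O ÷ 18.015 g/mol = 0.17996 mol
Divide by the smallest (0.067486 mol): C 1.000, H 2.667
Multiplying each by 3 gives whole numbers: C 3.00, H 8.00

C3H8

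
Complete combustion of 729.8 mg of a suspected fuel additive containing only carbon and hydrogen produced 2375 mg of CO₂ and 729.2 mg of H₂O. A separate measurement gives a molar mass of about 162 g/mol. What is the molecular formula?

mol C = 2.375 g CO₂ ÷ 44.009 g/mol = 0.053966 mol
mol H = 2 × 0.7292 g H₂O ÷ 18.015 g/mol = 0.080955 mol
Divide by the smallest (0.053966 mol): C 1.000, H 1.500
Multiplying each by 2 gives whole numbers: C 2.00, H 3.00
Empirical formula: C2H3
Empirical-formula mass = 27.05 g/mol; 162 ÷ 27.05 ≈ 6, so the molecular formula is C12H18.

C12H18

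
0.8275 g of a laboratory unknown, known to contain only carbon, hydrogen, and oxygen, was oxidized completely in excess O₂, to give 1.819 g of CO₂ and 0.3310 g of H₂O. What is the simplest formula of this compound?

C9H8O4

mol C = 1.819 g CO₂ ÷ 44.009 g/mol = 0.041332 mol
mol H = 2 × 0.3310 g H₂O ÷ 18.015 g/mol = 0.036747 mol
mass O = 0.8275 − (0.49644 + 0.037041) = 0.29401 g → mol O = 0.29401 ÷ 15.999 = 0.018377 mol
Divide by the smallest (0.018377 mol): C 2.249, H 2.000, O 1.000
Multiplying each by 4 gives whole numbers: C 9.00, H 8.00, O 4.00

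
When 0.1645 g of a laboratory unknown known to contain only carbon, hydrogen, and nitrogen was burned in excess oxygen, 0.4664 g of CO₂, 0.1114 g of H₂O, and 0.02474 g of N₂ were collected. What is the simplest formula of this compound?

mol C = 0.4664 g CO₂ ÷ 44.009 g/mol = 0.010598 mol
mol H = 2 × 0.1114 g H₂O ÷ 18.015 g/mol = 0.012367 mol
mol N = 2 × 0.02474 g N₂ ÷ 28.014 g/mol = 0.0017663 mol
Divide by the smallest (0.0017663 mol): C 6.000, H 7.002, N 1.000

C6H7N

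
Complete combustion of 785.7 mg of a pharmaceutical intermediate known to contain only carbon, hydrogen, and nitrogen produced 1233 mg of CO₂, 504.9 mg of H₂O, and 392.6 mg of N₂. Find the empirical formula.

CH2N

mol C = 1.233 g CO₂ ÷ 44.009 g/mol = 0.028017 mol
mol H = 2 × 0.5049 g H₂O ÷ 18.015 g/mol = 0.056053 mol
mol N = 2 × 0.3926 g N₂ ÷ 28.014 g/mol = 0.028029 mol
Divide by the smallest (0.028017 mol): C 1.000, H 2.001, N 1.000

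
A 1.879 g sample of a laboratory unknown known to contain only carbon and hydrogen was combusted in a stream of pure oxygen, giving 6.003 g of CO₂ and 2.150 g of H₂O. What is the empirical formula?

C4H7

mol C = 6.003 g CO₂ ÷ 44.009 g/mol = 0.13640 mol
mol H = 2 × 2.150 g H₂O ÷ 18.015 g/mol = 0.23869 mol
Divide by the smallest (0.13640 mol): C 1.000, H 1.750
Multiplying each by 4 gives whole numbers: C 4.00, H 7.00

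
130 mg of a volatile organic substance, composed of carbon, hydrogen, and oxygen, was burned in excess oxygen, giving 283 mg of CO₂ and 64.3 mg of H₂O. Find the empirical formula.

C9H10O4

mol C = 0.283 g CO₂ ÷ 44.009 g/mol = 0.006431 mol
mol H = 2 × 0.0643 g H₂O ÷ 18.015 g/mol = 0.007138 mol
mass O = 0.130 − (0.07724 + 0.007196) = 0.04557 g → mol O = 0.04557 ÷ 15.999 = 0.002848 mol
Divide by the smallest (0.002848 mol): C 2.258, H 2.506, O 1.000
Multiplying each by 4 gives whole numbers: C 9.03, H 10.03, O 4.00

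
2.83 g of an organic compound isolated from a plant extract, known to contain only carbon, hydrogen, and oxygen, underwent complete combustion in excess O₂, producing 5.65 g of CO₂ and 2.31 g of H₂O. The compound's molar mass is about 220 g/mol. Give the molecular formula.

C10H20O5

mol C = 5.65 g CO₂ ÷ 44.009 g/mol = 0.1284 mol
mol H = 2 × 2.31 g H₂O ÷ 18.015 g/mol = 0.2565 mol
mass O = 2.83 − (1.542 + 0.2585) = 1.029 g → mol O = 1.029 ÷ 15.999 = 0.06435 mol
Divide by the smallest (0.06435 mol): C 1.995, H 3.985, O 1.000
Empirical formula: C2H4O
Empirical-formula mass = 44.05 g/mol; 220 ÷ 44.05 ≈ 5, so the molecular formula is C10H20O5.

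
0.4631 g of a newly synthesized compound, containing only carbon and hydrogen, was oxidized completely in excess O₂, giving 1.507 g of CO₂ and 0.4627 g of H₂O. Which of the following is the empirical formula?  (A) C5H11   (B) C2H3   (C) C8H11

(B) C2H3

mol C = 1.507 g CO₂ ÷ 44.009 g/mol = 0.034243 mol
mol H = 2 × 0.4627 g H₂O ÷ 18.015 g/mol = 0.051368 mol
Divide by the smallest (0.034243 mol): C 1.000, H 1.500
Multiplying each by 2 gives whole numbers: C 2.00, H 3.00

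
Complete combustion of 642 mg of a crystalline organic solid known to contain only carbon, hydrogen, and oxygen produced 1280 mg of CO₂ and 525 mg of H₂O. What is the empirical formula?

C2H4O

mol C = 1.28 g CO₂ ÷ 44.009 g/mol = 0.02908 mol
mol H = 2 × 0.525 g H₂O ÷ 18.015 g/mol = 0.05828 mol
mass O = 0.642 − (0.3493 + 0.05875) = 0.2339 g → mol O = 0.2339 ÷ 15.999 = 0.01462 mol
Divide by the smallest (0.01462 mol): C 1.989, H 3.987, O 1.000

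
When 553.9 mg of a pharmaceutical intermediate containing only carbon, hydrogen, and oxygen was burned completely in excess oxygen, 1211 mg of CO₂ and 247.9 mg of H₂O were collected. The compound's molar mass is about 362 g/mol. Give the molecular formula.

mol C = 1.211 g CO₂ ÷ 44.009 g/mol = 0.027517 mol
mol H = 2 × 0.2479 g H₂O ÷ 18.015 g/mol = 0.027522 mol
mass O = 0.5539 − (0.33051 + 0.027742) = 0.19565 g → mol O = 0.19565 ÷ 15.999 = 0.012229 mol
Divide by the smallest (0.012229 mol): C 2.250, H 2.251, O 1.000
Multiplying each by 4 gives whole numbers: C 9.00, H 9.00, O 4.00
Empirical formula: C9H9O4
Empirical-formula mass = 181.17 g/mol; 362 ÷ 181.17 ≈ 2, so the molecular formula is C18H18O8.

C18H18O8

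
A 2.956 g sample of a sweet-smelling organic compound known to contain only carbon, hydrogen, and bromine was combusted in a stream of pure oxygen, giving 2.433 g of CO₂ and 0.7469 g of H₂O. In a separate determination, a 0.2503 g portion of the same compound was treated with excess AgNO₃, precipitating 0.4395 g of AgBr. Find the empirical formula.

mol C = 2.433 g CO₂ ÷ 44.009 g/mol = 0.055284 mol
mol H = 2 × 0.7469 g H₂O ÷ 18.015 g/mol = 0.082920 mol
From the AgBr data: mol Br per gram of compound = (0.4395 ÷ 187.772) ÷ 0.2503 = 0.0093512 mol/g, so in the 2.956 g combustion sample mol Br = 0.027642 mol
Divide by the smallest (0.027642 mol): C 2.000, H 3.000, Br 1.000

C2H3Br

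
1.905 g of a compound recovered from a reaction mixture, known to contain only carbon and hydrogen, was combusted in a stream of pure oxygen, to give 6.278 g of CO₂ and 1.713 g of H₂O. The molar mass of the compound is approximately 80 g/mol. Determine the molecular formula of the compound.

C6H8

mol C = 6.278 g CO₂ ÷ 44.009 g/mol = 0.14265 mol
mol H = 2 × 1.713 g H₂O ÷ 18.015 g/mol = 0.19017 mol
Divide by the smallest (0.14265 mol): C 1.000, H 1.333
Multiplying each by 3 gives whole numbers: C 3.00, H 4.00
Empirical formula: C3H4
Empirical-formula mass = 40.06 g/mol; 80 ÷ 40.06 ≈ 2, so the molecular formula is C6H8.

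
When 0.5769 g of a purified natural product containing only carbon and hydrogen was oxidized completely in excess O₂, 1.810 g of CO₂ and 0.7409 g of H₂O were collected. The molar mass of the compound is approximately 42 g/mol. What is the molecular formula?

mol C = 1.810 g CO₂ ÷ 44.009 g/mol = 0.041128 mol
mol H = 2 × 0.7409 g H₂O ÷ 18.015 g/mol = 0.082254 mol
Divide by the smallest (0.041128 mol): C 1.000, H 2.000
Empirical formula: CH2
Empirical-formula mass = 14.03 g/mol; 42 ÷ 14.03 ≈ 3, so the molecular formula is C3H6.

C3H6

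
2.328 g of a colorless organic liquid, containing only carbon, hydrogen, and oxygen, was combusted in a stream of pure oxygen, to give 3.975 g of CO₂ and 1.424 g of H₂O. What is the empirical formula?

C4H7O3

mol C = 3.975 g CO₂ ÷ 44.009 g/mol = 0.090322 mol
mol H = 2 × 1.424 g H₂O ÷ 18.015 g/mol = 0.15809 mol
mass O = 2.328 − (1.0849 + 0.15936) = 1.0838 g → mol O = 1.0838 ÷ 15.999 = 0.067741 mol
Divide by the smallest (0.067741 mol): C 1.333, H 2.334, O 1.000
Multiplying each by 3 gives whole numbers: C 4.00, H 7.00, O 3.00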